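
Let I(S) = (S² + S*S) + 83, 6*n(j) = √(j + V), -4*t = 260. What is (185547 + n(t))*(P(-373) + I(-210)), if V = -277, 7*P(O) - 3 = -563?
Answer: 16365802041 + 88203*I*√38/2 ≈ 1.6366e+10 + 2.7186e+5*I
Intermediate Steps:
t = -65 (t = -¼*260 = -65)
P(O) = -80 (P(O) = 3/7 + (⅐)*(-563) = 3/7 - 563/7 = -80)
n(j) = √(-277 + j)/6 (n(j) = √(j - 277)/6 = √(-277 + j)/6)
I(S) = 83 + 2*S² (I(S) = (S² + S²) + 83 = 2*S² + 83 = 83 + 2*S²)
(185547 + n(t))*(P(-373) + I(-210)) = (185547 + √(-277 - 65)/6)*(-80 + (83 + 2*(-210)²)) = (185547 + √(-342)/6)*(-80 + (83 + 2*44100)) = (185547 + (3*I*√38)/6)*(-80 + (83 + 88200)) = (185547 + I*√38/2)*(-80 + 88283) = (185547 + I*√38/2)*88203 = 16365802041 + 88203*I*√38/2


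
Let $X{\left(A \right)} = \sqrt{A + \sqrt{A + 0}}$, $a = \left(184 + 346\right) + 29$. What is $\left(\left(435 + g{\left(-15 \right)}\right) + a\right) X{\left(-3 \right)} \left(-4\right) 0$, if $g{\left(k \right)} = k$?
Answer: $0$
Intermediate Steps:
$a = 559$ ($a = 530 + 29 = 559$)
$X{\left(A \right)} = \sqrt{A + \sqrt{A}}$
$\left(\left(435 + g{\left(-15 \right)}\right) + a\right) X{\left(-3 \right)} \left(-4\right) 0 = \left(\left(435 - 15\right) + 559\right) \sqrt{-3 + \sqrt{-3}} \left(-4\right) 0 = \left(420 + 559\right) \sqrt{-3 + i \sqrt{3}} \left(-4\right) 0 = 979 - 4 \sqrt{-3 + i \sqrt{3}} \cdot 0 = 979 \cdot 0 = 0$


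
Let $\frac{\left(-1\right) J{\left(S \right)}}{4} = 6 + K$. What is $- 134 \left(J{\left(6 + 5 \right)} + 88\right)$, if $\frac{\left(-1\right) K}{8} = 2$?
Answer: $-17152$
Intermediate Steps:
$K = -16$ ($K = \left(-8\right) 2 = -16$)
$J{\left(S \right)} = 40$ ($J{\left(S \right)} = - 4 \left(6 - 16\right) = \left(-4\right) \left(-10\right) = 40$)
$- 134 \left(J{\left(6 + 5 \right)} + 88\right) = - 134 \left(40 + 88\right) = \left(-134\right) 128 = -17152$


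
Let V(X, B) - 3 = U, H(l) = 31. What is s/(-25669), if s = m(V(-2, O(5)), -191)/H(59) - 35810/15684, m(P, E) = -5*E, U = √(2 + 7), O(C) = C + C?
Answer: -6934055/6240185238 ≈ -0.0011112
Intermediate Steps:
O(C) = 2*C
U = 3 (U = √9 = 3)
V(X, B) = 6 (V(X, B) = 3 + 3 = 6)
s = 6934055/243102 (s = -5*(-191)/31 - 35810/15684 = 955*(1/31) - 35810*1/15684 = 955/31 - 17905/7842 = 6934055/243102 ≈ 28.523)
s/(-25669) = (6934055/243102)/(-25669) = (6934055/243102)*(-1/25669) = -6934055/6240185238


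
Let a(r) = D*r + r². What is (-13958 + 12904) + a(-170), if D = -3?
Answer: 28356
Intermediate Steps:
a(r) = r² - 3*r (a(r) = -3*r + r² = r² - 3*r)
(-13958 + 12904) + a(-170) = (-13958 + 12904) - 170*(-3 - 170) = -1054 - 170*(-173) = -1054 + 29410 = 28356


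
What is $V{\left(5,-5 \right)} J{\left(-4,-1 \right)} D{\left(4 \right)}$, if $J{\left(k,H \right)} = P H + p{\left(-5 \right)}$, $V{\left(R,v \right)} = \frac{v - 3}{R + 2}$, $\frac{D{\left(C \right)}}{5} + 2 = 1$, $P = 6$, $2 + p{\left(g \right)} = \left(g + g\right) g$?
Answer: $240$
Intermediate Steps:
$p{\left(g \right)} = -2 + 2 g^{2}$ ($p{\left(g \right)} = -2 + \left(g + g\right) g = -2 + 2 g g = -2 + 2 g^{2}$)
$D{\left(C \right)} = -5$ ($D{\left(C \right)} = -10 + 5 \cdot 1 = -10 + 5 = -5$)
$V{\left(R,v \right)} = \frac{-3 + v}{2 + R}$
$J{\left(k,H \right)} = 48 + 6 H$ ($J{\left(k,H \right)} = 6 H - \left(2 - 2 \left(-5\right)^{2}\right) = 6 H + \left(-2 + 2 \cdot 25\right) = 6 H + \left(-2 + 50\right) = 6 H + 48 = 48 + 6 H$)
$V{\left(5,-5 \right)} J{\left(-4,-1 \right)} D{\left(4 \right)} = \frac{-3 - 5}{2 + 5} \left(48 + 6 \left(-1\right)\right) \left(-5\right) = \frac{1}{7} \left(-8\right) \left(48 - 6\right) \left(-5\right) = \frac{1}{7} \left(-8\right) 42 \left(-5\right) = \left(- \frac{8}{7}\right) 42 \left(-5\right) = \left(-48\right) \left(-5\right) = 240$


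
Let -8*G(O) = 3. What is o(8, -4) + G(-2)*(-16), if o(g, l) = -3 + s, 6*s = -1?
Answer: 17/6 ≈ 2.8333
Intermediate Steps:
s = -1/6 (s = (1/6)*(-1) = -1/6 ≈ -0.16667)
G(O) = -3/8 (G(O) = -1/8*3 = -3/8)
o(g, l) = -19/6 (o(g, l) = -3 - 1/6 = -19/6)
o(8, -4) + G(-2)*(-16) = -19/6 - 3/8*(-16) = -19/6 + 6 = 17/6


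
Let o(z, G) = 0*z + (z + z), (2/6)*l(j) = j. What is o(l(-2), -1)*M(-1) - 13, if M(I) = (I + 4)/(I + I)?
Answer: 5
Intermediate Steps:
l(j) = 3*j
M(I) = (4 + I)/(2*I) (M(I) = (4 + I)/((2*I)) = (4 + I)*(1/(2*I)) = (4 + I)/(2*I))
o(z, G) = 2*z (o(z, G) = 0 + 2*z = 2*z)
o(l(-2), -1)*M(-1) - 13 = (2*(3*(-2)))*((½)*(4 - 1)/(-1)) - 13 = (2*(-6))*((½)*(-1)*3) - 13 = -12*(-3/2) - 13 = 18 - 13 = 5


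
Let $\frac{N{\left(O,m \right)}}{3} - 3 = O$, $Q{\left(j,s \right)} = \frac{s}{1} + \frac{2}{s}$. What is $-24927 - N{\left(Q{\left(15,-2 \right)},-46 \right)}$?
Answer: $-24927$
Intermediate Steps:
$Q{\left(j,s \right)} = s + \frac{2}{s}$ ($Q{\left(j,s \right)} = s 1 + \frac{2}{s} = s + \frac{2}{s}$)
$N{\left(O,m \right)} = 9 + 3 O$
$-24927 - N{\left(Q{\left(15,-2 \right)},-46 \right)} = -24927 - \left(9 + 3 \left(-2 + \frac{2}{-2}\right)\right) = -24927 - \left(9 + 3 \left(-2 + 2 \left(- \frac{1}{2}\right)\right)\right) = -24927 - \left(9 + 3 \left(-2 - 1\right)\right) = -24927 - \left(9 + 3 \left(-3\right)\right) = -24927 - \left(9 - 9\right) = -24927 - 0 = -24927 + 0 = -24927$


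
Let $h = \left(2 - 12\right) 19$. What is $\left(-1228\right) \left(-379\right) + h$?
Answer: $465222$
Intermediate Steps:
$h = -190$ ($h = \left(-10\right) 19 = -190$)
$\left(-1228\right) \left(-379\right) + h = \left(-1228\right) \left(-379\right) - 190 = 465412 - 190 = 465222$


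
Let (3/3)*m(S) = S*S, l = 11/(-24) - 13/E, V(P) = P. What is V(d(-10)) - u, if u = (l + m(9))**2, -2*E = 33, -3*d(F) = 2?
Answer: -153683435/23232 ≈ -6615.2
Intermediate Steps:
d(F) = -2/3 (d(F) = -1/3*2 = -2/3)
E = -33/2 (E = -1/2*33 = -33/2 ≈ -16.500)
l = 29/88 (l = 11/(-24) - 13/(-33/2) = 11*(-1/24) - 13*(-2/33) = -11/24 + 26/33 = 29/88 ≈ 0.32955)
m(S) = S**2 (m(S) = S*S = S**2)
u = 51222649/7744 (u = (29/88 + 9**2)**2 = (29/88 + 81)**2 = (7157/88)**2 = 51222649/7744 ≈ 6614.5)
V(d(-10)) - u = -2/3 - 1*51222649/7744 = -2/3 - 51222649/7744 = -153683435/23232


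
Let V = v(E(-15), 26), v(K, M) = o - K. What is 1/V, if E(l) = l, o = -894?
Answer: -1/879 ≈ -0.0011377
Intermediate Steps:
v(K, M) = -894 - K
V = -879 (V = -894 - 1*(-15) = -894 + 15 = -879)
1/V = 1/(-879) = -1/879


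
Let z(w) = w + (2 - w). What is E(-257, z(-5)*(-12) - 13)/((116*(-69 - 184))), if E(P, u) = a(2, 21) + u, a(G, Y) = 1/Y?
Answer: 194/154077 ≈ 0.0012591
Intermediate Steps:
z(w) = 2
E(P, u) = 1/21 + u
E(-257, z(-5)*(-12) - 13)/((116*(-69 - 184))) = (1/21 + (2*(-12) - 13))/((116*(-69 - 184))) = (1/21 + (-24 - 13))/((116*(-253))) = (1/21 - 37)/(-29348) = -776/21*(-1/29348) = 194/154077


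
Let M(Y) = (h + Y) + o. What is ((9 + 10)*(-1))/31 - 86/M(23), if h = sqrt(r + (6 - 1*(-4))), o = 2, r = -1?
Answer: -1599/434 ≈ -3.6843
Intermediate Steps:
h = 3 (h = sqrt(-1 + (6 - 1*(-4))) = sqrt(-1 + (6 + 4)) = sqrt(-1 + 10) = sqrt(9) = 3)
M(Y) = 5 + Y (M(Y) = (3 + Y) + 2 = 5 + Y)
((9 + 10)*(-1))/31 - 86/M(23) = ((9 + 10)*(-1))/31 - 86/(5 + 23) = (19*(-1))*(1/31) - 86/28 = -19*1/31 - 86*1/28 = -19/31 - 43/14 = -1599/434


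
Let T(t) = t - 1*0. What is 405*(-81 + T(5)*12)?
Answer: -8505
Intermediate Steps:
T(t) = t (T(t) = t + 0 = t)
405*(-81 + T(5)*12) = 405*(-81 + 5*12) = 405*(-81 + 60) = 405*(-21) = -8505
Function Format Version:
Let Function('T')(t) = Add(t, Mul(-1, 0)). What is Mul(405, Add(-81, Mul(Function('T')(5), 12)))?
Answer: -8505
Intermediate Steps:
Function('T')(t) = t (Function('T')(t) = Add(t, 0) = t)
Mul(405, Add(-81, Mul(Function('T')(5), 12))) = Mul(405, Add(-81, Mul(5, 12))) = Mul(405, Add(-81, 60)) = Mul(405, -21) = -8505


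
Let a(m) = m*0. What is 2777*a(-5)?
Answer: 0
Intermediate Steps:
a(m) = 0
2777*a(-5) = 2777*0 = 0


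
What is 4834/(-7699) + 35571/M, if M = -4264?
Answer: -294473305/32828536 ≈ -8.9700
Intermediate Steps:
4834/(-7699) + 35571/M = 4834/(-7699) + 35571/(-4264) = 4834*(-1/7699) + 35571*(-1/4264) = -4834/7699 - 35571/4264 = -294473305/32828536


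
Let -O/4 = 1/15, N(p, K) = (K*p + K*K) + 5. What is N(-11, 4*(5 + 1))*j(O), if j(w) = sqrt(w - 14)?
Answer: 317*I*sqrt(3210)/15 ≈ 1197.3*I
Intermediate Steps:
N(p, K) = 5 + K**2 + K*p (N(p, K) = (K*p + K**2) + 5 = (K**2 + K*p) + 5 = 5 + K**2 + K*p)
O = -4/15 ≈ -0.26667
j(w) = sqrt(-14 + w)
N(-11, 4*(5 + 1))*j(O) = (5 + (4*(5 + 1))**2 + (4*(5 + 1))*(-11))*sqrt(-14 - 4/15) = (5 + (4*6)**2 + (4*6)*(-11))*sqrt(-214/15) = (5 + 24**2 + 24*(-11))*(I*sqrt(3210)/15) = (5 + 576 - 264)*(I*sqrt(3210)/15) = 317*(I*sqrt(3210)/15) = 317*I*sqrt(3210)/15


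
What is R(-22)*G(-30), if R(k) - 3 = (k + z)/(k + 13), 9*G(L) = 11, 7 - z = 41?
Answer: 913/81 ≈ 11.272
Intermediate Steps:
z = -34 (z = 7 - 1*41 = 7 - 41 = -34)
G(L) = 11/9 (G(L) = (1/9)*11 = 11/9)
R(k) = 3 + (-34 + k)/(13 + k) (R(k) = 3 + (k - 34)/(k + 13) = 3 + (-34 + k)/(13 + k))
R(-22)*G(-30) = ((5 + 4*(-22))/(13 - 22))*(11/9) = ((5 - 88)/(-9))*(11/9) = -1/9*(-83)*(11/9) = (83/9)*(11/9) = 913/81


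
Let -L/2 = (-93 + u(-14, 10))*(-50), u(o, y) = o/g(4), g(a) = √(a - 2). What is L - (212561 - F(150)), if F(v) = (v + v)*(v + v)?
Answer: -131861 - 700*√2 ≈ -1.3285e+5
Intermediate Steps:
g(a) = √(-2 + a)
F(v) = 4*v² (F(v) = (2*v)*(2*v) = 4*v²)
u(o, y) = o*√2/2 (u(o, y) = o/(√(-2 + 4)) = o/(√2) = o*(√2/2) = o*√2/2)
L = -9300 - 700*√2 (L = -2*(-93 + (½)*(-14)*√2)*(-50) = -2*(-93 - 7*√2)*(-50) = -2*(4650 + 350*√2) = -9300 - 700*√2 ≈ -10290.)
L - (212561 - F(150)) = (-9300 - 700*√2) - (212561 - 4*150²) = (-9300 - 700*√2) - (212561 - 4*22500) = (-9300 - 700*√2) - (212561 - 1*90000) = (-9300 - 700*√2) - (212561 - 90000) = (-9300 - 700*√2) - 1*122561 = (-9300 - 700*√2) - 122561 = -131861 - 700*√2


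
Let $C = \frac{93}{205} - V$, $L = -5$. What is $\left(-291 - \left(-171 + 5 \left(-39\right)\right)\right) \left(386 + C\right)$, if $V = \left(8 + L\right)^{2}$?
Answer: $\frac{1160670}{41} \approx 28309.0$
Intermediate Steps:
$V = 9$ ($V = \left(8 - 5\right)^{2} = 3^{2} = 9$)
$C = - \frac{1752}{205}$ ($C = \frac{93}{205} - 9 = - \frac{1752}{205} \approx -8.5463$)
$\left(-291 - \left(-171 + 5 \left(-39\right)\right)\right) \left(386 + C\right) = \left(-291 - \left(-171 + 5 \left(-39\right)\right)\right) \left(386 - \frac{1752}{205}\right) = \left(-291 + \left(171 - -195\right)\right) \frac{77378}{205} = \left(-291 + \left(171 + 195\right)\right) \frac{77378}{205} = \left(-291 + 366\right) \frac{77378}{205} = 75 \cdot \frac{77378}{205} = \frac{1160670}{41}$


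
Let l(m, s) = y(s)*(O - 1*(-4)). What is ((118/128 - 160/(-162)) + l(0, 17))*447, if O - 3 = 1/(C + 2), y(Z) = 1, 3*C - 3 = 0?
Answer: 7139335/1728 ≈ 4131.6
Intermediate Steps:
C = 1 (C = 1 + (⅓)*0 = 1 + 0 = 1)
O = 10/3 (O = 3 + 1/(1 + 2) = 3 + 1/3 = 3 + ⅓ = 10/3 ≈ 3.3333)
l(m, s) = 22/3 (l(m, s) = 1*(10/3 - 1*(-4)) = 1*(10/3 + 4) = 1*(22/3) = 22/3)
((118/128 - 160/(-162)) + l(0, 17))*447 = ((118/128 - 160/(-162)) + 22/3)*447 = ((118*(1/128) - 160*(-1/162)) + 22/3)*447 = ((59/64 + 80/81) + 22/3)*447 = (9899/5184 + 22/3)*447 = (47915/5184)*447 = 7139335/1728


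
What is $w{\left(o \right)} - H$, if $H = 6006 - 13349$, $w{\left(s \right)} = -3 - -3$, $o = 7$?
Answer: $7343$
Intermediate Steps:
$w{\left(s \right)} = 0$ ($w{\left(s \right)} = -3 + 3 = 0$)
$H = -7343$
$w{\left(o \right)} - H = 0 - -7343 = 0 + 7343 = 7343$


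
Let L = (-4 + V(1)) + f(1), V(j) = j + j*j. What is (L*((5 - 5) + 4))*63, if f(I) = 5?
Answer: 756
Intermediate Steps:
V(j) = j + j²
L = 3 (L = (-4 + 1*(1 + 1)) + 5 = (-4 + 1*2) + 5 = (-4 + 2) + 5 = -2 + 5 = 3)
(L*((5 - 5) + 4))*63 = (3*((5 - 5) + 4))*63 = (3*(0 + 4))*63 = (3*4)*63 = 12*63 = 756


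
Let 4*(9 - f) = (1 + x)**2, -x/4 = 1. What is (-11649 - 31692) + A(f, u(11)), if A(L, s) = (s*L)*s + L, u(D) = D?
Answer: -85035/2 ≈ -42518.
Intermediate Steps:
x = -4 (x = -4*1 = -4)
f = 27/4 (f = 9 - (1 - 4)**2/4 = 9 - 1/4*(-3)**2 = 9 - 1/4*9 = 9 - 9/4 = 27/4 ≈ 6.7500)
A(L, s) = L + L*s**2 (A(L, s) = (L*s)*s + L = L*s**2 + L = L + L*s**2)
(-11649 - 31692) + A(f, u(11)) = (-11649 - 31692) + 27*(1 + 11**2)/4 = -43341 + 27*(1 + 121)/4 = -43341 + (27/4)*122 = -43341 + 1647/2 = -85035/2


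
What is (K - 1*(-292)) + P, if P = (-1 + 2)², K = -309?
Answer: -16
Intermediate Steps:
P = 1 (P = 1² = 1)
(K - 1*(-292)) + P = (-309 - 1*(-292)) + 1 = (-309 + 292) + 1 = -17 + 1 = -16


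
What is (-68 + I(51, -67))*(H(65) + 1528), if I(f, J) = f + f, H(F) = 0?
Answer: 51952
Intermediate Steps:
I(f, J) = 2*f
(-68 + I(51, -67))*(H(65) + 1528) = (-68 + 2*51)*(0 + 1528) = (-68 + 102)*1528 = 34*1528 = 51952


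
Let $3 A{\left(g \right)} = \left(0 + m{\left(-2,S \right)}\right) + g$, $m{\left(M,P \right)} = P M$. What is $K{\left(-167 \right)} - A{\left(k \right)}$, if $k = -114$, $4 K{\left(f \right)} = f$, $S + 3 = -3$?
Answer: $- \frac{31}{4} \approx -7.75$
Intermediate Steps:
$S = -6$ ($S = -3 - 3 = -6$)
$K{\left(f \right)} = \frac{f}{4}$
$m{\left(M,P \right)} = M P$
$A{\left(g \right)} = 4 + \frac{g}{3}$ ($A{\left(g \right)} = \frac{\left(0 - -12\right) + g}{3} = \frac{\left(0 + 12\right) + g}{3} = \frac{12 + g}{3} = 4 + \frac{g}{3}$)
$K{\left(-167 \right)} - A{\left(k \right)} = \frac{1}{4} \left(-167\right) - \left(4 + \frac{1}{3} \left(-114\right)\right) = - \frac{167}{4} - \left(4 - 38\right) = - \frac{167}{4} - -34 = - \frac{167}{4} + 34 = - \frac{31}{4}$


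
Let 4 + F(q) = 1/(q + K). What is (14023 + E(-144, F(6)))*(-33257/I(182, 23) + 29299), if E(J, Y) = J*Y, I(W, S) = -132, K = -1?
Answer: 56834343395/132 ≈ 4.3056e+8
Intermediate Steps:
F(q) = -4 + 1/(-1 + q) (F(q) = -4 + 1/(q - 1) = -4 + 1/(-1 + q))
(14023 + E(-144, F(6)))*(-33257/I(182, 23) + 29299) = (14023 - 144*(5 - 4*6)/(-1 + 6))*(-33257/(-132) + 29299) = (14023 - 144*(5 - 24)/5)*(-33257*(-1/132) + 29299) = (14023 - 144*(-19)/5)*(33257/132 + 29299) = (14023 - 144*(-19/5))*(3900725/132) = (14023 + 2736/5)*(3900725/132) = (72851/5)*(3900725/132) = 56834343395/132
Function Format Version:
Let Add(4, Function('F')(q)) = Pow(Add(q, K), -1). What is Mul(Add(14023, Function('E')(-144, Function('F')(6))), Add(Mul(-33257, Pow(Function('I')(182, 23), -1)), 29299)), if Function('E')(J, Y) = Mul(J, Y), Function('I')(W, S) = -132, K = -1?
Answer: Rational(56834343395, 132) ≈ 4.3056e+8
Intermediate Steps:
Function('F')(q) = Add(-4, Pow(Add(-1, q), -1)) (Function('F')(q) = Add(-4, Pow(Add(q, -1), -1)) = Add(-4, Pow(Add(-1, q), -1)))
Mul(Add(14023, Function('E')(-144, Function('F')(6))), Add(Mul(-33257, Pow(Function('I')(182, 23), -1)), 29299)) = Mul(Add(14023, Mul(-144, Mul(Pow(Add(-1, 6), -1), Add(5, Mul(-4, 6))))), Add(Mul(-33257, Pow(-132, -1)), 29299)) = Mul(Add(14023, Mul(-144, Mul(Pow(5, -1), Add(5, -24)))), Add(Mul(-33257, Rational(-1, 132)), 29299)) = Mul(Add(14023, Mul(-144, Mul(Rational(1, 5), -19))), Add(Rational(33257, 132), 29299)) = Mul(Add(14023, Mul(-144, Rational(-19, 5))), Rational(3900725, 132)) = Mul(Add(14023, Rational(2736, 5)), Rational(3900725, 132)) = Mul(Rational(72851, 5), Rational(3900725, 132)) = Rational(56834343395, 132)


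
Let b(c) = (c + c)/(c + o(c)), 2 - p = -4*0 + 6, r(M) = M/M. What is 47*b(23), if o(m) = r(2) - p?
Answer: 1081/14 ≈ 77.214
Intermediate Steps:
r(M) = 1
p = -4 (p = 2 - (-4*0 + 6) = 2 - (0 + 6) = 2 - 1*6 = 2 - 6 = -4)
o(m) = 5 (o(m) = 1 - 1*(-4) = 1 + 4 = 5)
b(c) = 2*c/(5 + c) (b(c) = (c + c)/(c + 5) = (2*c)/(5 + c) = 2*c/(5 + c))
47*b(23) = 47*(2*23/(5 + 23)) = 47*(2*23/28) = 47*(2*23*(1/28)) = 47*(23/14) = 1081/14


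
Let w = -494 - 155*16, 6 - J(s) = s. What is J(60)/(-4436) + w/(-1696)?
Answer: 1660531/940432 ≈ 1.7657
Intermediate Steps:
J(s) = 6 - s
w = -2974 (w = -494 - 2480 = -2974)
J(60)/(-4436) + w/(-1696) = (6 - 1*60)/(-4436) - 2974/(-1696) = (6 - 60)*(-1/4436) - 2974*(-1/1696) = -54*(-1/4436) + 1487/848 = 27/2218 + 1487/848 = 1660531/940432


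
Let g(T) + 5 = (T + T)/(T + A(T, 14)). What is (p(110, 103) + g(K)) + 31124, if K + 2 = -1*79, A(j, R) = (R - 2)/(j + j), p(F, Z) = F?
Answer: 68364655/2189 ≈ 31231.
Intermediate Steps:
A(j, R) = (-2 + R)/(2*j) (A(j, R) = (-2 + R)/((2*j)) = (-2 + R)*(1/(2*j)) = (-2 + R)/(2*j))
K = -81 (K = -2 - 1*79 = -2 - 79 = -81)
g(T) = -5 + 2*T/(T + 6/T) (g(T) = -5 + (T + T)/(T + (-2 + 14)/(2*T)) = -5 + (2*T)/(T + (½)*12/T) = -5 + (2*T)/(T + 6/T) = -5 + 2*T/(T + 6/T))
(p(110, 103) + g(K)) + 31124 = (110 + 3*(-10 - 1*(-81)²)/(6 + (-81)²)) + 31124 = (110 + 3*(-10 - 1*6561)/(6 + 6561)) + 31124 = (110 + 3*(-10 - 6561)/6567) + 31124 = (110 + 3*(1/6567)*(-6571)) + 31124 = (110 - 6571/2189) + 31124 = 234219/2189 + 31124 = 68364655/2189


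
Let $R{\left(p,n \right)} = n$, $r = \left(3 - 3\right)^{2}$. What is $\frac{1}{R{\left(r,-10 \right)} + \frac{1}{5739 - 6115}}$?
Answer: $- \frac{376}{3761} \approx -0.099973$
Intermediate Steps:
$r = 0$ ($r = 0^{2} = 0$)
$\frac{1}{R{\left(r,-10 \right)} + \frac{1}{5739 - 6115}} = \frac{1}{-10 + \frac{1}{5739 - 6115}} = \frac{1}{-10 + \frac{1}{-376}} = \frac{1}{-10 - \frac{1}{376}} = \frac{1}{- \frac{3761}{376}} = - \frac{376}{3761}$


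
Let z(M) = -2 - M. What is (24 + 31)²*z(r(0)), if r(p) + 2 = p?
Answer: 0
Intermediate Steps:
r(p) = -2 + p
(24 + 31)²*z(r(0)) = (24 + 31)²*(-2 - (-2 + 0)) = 55²*(-2 - 1*(-2)) = 3025*(-2 + 2) = 3025*0 = 0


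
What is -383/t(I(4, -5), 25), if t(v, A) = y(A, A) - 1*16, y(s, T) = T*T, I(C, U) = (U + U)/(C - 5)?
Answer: -383/609 ≈ -0.62890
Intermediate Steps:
I(C, U) = 2*U/(-5 + C) (I(C, U) = (2*U)/(-5 + C) = 2*U/(-5 + C))
y(s, T) = T²
t(v, A) = -16 + A² (t(v, A) = A² - 1*16 = A² - 16 = -16 + A²)
-383/t(I(4, -5), 25) = -383/(-16 + 25²) = -383/(-16 + 625) = -383/609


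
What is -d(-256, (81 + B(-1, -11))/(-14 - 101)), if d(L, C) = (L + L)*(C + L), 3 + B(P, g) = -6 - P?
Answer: -15110656/115 ≈ -1.3140e+5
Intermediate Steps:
B(P, g) = -9 - P (B(P, g) = -3 + (-6 - P) = -9 - P)
d(L, C) = 2*L*(C + L) (d(L, C) = (2*L)*(C + L) = 2*L*(C + L))
-d(-256, (81 + B(-1, -11))/(-14 - 101)) = -2*(-256)*((81 + (-9 - 1*(-1)))/(-14 - 101) - 256) = -2*(-256)*((81 + (-9 + 1))/(-115) - 256) = -2*(-256)*((81 - 8)*(-1/115) - 256) = -2*(-256)*(73*(-1/115) - 256) = -2*(-256)*(-73/115 - 256) = -2*(-256)*(-29513)/115 = -1*15110656/115 = -15110656/115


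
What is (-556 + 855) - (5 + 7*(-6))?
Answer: 336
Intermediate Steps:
(-556 + 855) - (5 + 7*(-6)) = 299 - (5 - 42) = 299 - 1*(-37) = 299 + 37 = 336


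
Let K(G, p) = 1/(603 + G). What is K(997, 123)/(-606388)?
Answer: -1/970220800 ≈ -1.0307e-9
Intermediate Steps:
K(997, 123)/(-606388) = 1/((603 + 997)*(-606388)) = -1/606388/1600 = (1/1600)*(-1/606388) = -1/970220800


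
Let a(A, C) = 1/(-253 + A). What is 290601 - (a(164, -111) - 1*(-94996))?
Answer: 17408846/89 ≈ 1.9561e+5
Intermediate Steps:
290601 - (a(164, -111) - 1*(-94996)) = 290601 - (1/(-253 + 164) - 1*(-94996)) = 290601 - (1/(-89) + 94996) = 290601 - (-1/89 + 94996) = 290601 - 1*8454643/89 = 290601 - 8454643/89 = 17408846/89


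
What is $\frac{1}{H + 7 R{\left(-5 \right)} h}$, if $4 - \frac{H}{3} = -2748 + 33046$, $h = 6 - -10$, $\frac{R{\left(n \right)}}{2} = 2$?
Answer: $- \frac{1}{90434} \approx -1.1058 \cdot 10^{-5}$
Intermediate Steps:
$R{\left(n \right)} = 4$ ($R{\left(n \right)} = 2 \cdot 2 = 4$)
$h = 16$ ($h = 6 + 10 = 16$)
$H = -90882$ ($H = 12 - 3 \left(-2748 + 33046\right) = 12 - 90894 = -90882$)
$\frac{1}{H + 7 R{\left(-5 \right)} h} = \frac{1}{-90882 + 7 \cdot 4 \cdot 16} = \frac{1}{-90882 + 28 \cdot 16} = \frac{1}{-90882 + 448} = \frac{1}{-90434} = - \frac{1}{90434}$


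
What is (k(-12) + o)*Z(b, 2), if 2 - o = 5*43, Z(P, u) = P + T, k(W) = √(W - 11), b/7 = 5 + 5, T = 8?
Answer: -16614 + 78*I*√23 ≈ -16614.0 + 374.07*I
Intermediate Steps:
b = 70 (b = 7*(5 + 5) = 7*10 = 70)
k(W) = √(-11 + W)
Z(P, u) = 8 + P (Z(P, u) = P + 8 = 8 + P)
o = -213 (o = 2 - 5*43 = 2 - 1*215 = 2 - 215 = -213)
(k(-12) + o)*Z(b, 2) = (√(-11 - 12) - 213)*(8 + 70) = (√(-23) - 213)*78 = (I*√23 - 213)*78 = (-213 + I*√23)*78 = -16614 + 78*I*√23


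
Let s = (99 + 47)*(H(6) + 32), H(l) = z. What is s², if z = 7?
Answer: 32421636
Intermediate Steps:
H(l) = 7
s = 5694 (s = (99 + 47)*(7 + 32) = 146*39 = 5694)
s² = 5694² = 32421636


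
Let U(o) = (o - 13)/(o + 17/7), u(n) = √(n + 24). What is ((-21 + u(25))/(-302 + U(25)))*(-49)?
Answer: -10976/4825 ≈ -2.2748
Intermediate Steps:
u(n) = √(24 + n)
U(o) = (-13 + o)/(17/7 + o) (U(o) = (-13 + o)/(o + 17*(⅐)) = (-13 + o)/(o + 17/7) = (-13 + o)/(17/7 + o))
((-21 + u(25))/(-302 + U(25)))*(-49) = ((-21 + √(24 + 25))/(-302 + 7*(-13 + 25)/(17 + 7*25)))*(-49) = ((-21 + √49)/(-302 + 7*12/(17 + 175)))*(-49) = ((-21 + 7)/(-302 + 7*12/192))*(-49) = -14/(-302 + 7*(1/192)*12)*(-49) = -14/(-302 + 7/16)*(-49) = -14/(-4825/16)*(-49) = -14*(-16/4825)*(-49) = (224/4825)*(-49) = -10976/4825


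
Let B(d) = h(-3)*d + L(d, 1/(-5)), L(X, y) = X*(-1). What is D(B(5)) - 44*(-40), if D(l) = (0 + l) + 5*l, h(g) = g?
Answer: 1640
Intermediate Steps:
L(X, y) = -X
B(d) = -4*d (B(d) = -3*d - d = -4*d)
D(l) = 6*l (D(l) = l + 5*l = 6*l)
D(B(5)) - 44*(-40) = 6*(-4*5) - 44*(-40) = 6*(-20) + 1760 = -120 + 1760 = 1640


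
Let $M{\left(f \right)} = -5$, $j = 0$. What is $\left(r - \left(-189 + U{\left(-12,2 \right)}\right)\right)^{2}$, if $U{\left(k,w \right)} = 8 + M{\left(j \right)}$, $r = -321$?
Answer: $18225$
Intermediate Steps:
$U{\left(k,w \right)} = 3$ ($U{\left(k,w \right)} = 8 - 5 = 3$)
$\left(r - \left(-189 + U{\left(-12,2 \right)}\right)\right)^{2} = \left(-321 + \left(189 - 3\right)\right)^{2} = \left(-321 + 186\right)^{2} = \left(-135\right)^{2} = 18225$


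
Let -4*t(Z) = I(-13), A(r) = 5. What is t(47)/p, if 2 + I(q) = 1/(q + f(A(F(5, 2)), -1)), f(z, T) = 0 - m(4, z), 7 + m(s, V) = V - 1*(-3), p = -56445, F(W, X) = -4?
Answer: -29/3160920 ≈ -9.1745e-6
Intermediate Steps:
m(s, V) = -4 + V (m(s, V) = -7 + (V - 1*(-3)) = -7 + (V + 3) = -7 + (3 + V) = -4 + V)
f(z, T) = 4 - z (f(z, T) = 0 - (-4 + z) = 0 + (4 - z) = 4 - z)
I(q) = -2 + 1/(-1 + q) (I(q) = -2 + 1/(q + (4 - 1*5)) = -2 + 1/(q + (4 - 5)) = -2 + 1/(q - 1) = -2 + 1/(-1 + q))
t(Z) = 29/56 (t(Z) = -(3 - 2*(-13))/(4*(-1 - 13)) = -(3 + 26)/(4*(-14)) = -(-1)*29/56 = -¼*(-29/14) = 29/56)
t(47)/p = (29/56)/(-56445) = (29/56)*(-1/56445) = -29/3160920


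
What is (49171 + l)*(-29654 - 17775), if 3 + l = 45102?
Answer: -4471131830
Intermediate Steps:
l = 45099 (l = -3 + 45102 = 45099)
(49171 + l)*(-29654 - 17775) = (49171 + 45099)*(-29654 - 17775) = 94270*(-47429) = -4471131830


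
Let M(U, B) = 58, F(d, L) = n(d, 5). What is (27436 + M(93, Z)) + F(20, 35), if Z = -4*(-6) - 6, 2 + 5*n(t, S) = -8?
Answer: 27492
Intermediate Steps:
n(t, S) = -2 (n(t, S) = -⅖ + (⅕)*(-8) = -⅖ - 8/5 = -2)
Z = 18 (Z = 24 - 6 = 18)
F(d, L) = -2
(27436 + M(93, Z)) + F(20, 35) = (27436 + 58) - 2 = 27494 - 2 = 27492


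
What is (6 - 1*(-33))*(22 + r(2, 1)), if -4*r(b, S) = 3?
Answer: 3315/4 ≈ 828.75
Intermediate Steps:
r(b, S) = -¾ (r(b, S) = -¼*3 = -¾)
(6 - 1*(-33))*(22 + r(2, 1)) = (6 - 1*(-33))*(22 - ¾) = (6 + 33)*(85/4) = 39*(85/4) = 3315/4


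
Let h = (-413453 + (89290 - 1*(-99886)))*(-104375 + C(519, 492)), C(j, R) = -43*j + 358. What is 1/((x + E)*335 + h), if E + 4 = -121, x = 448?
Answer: 1/28333918723 ≈ 3.5293e-11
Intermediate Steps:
E = -125 (E = -4 - 121 = -125)
C(j, R) = 358 - 43*j
h = 28333810518 (h = (-413453 + (89290 - 1*(-99886)))*(-104375 + (358 - 43*519)) = (-413453 + (89290 + 99886))*(-104375 + (358 - 22317)) = (-413453 + 189176)*(-104375 - 21959) = -224277*(-126334) = 28333810518)
1/((x + E)*335 + h) = 1/((448 - 125)*335 + 28333810518) = 1/(323*335 + 28333810518) = 1/(108205 + 28333810518) = 1/28333918723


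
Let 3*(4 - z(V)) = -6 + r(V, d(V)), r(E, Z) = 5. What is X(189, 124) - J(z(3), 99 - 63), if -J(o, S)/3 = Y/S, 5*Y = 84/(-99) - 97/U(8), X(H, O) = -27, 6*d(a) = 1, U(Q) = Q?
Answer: -86221/3168 ≈ -27.216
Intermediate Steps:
d(a) = 1/6 (d(a) = (1/6)*1 = 1/6)
Y = -685/264 (Y = (84/(-99) - 97/8)/5 = (84*(-1/99) - 97*1/8)/5 = (-28/33 - 97/8)/5 = (1/5)*(-3425/264) = -685/264 ≈ -2.5947)
z(V) = 13/3 (z(V) = 4 - (-6 + 5)/3 = 4 - 1/3*(-1) = 4 + 1/3 = 13/3)
J(o, S) = 685/(88*S) (J(o, S) = -(-685)/(88*S) = 685/(88*S))
X(189, 124) - J(z(3), 99 - 63) = -27 - 685/(88*(99 - 63)) = -27 - 685/(88*36) = -27 - 1*685/3168 = -27 - 685/3168 = -86221/3168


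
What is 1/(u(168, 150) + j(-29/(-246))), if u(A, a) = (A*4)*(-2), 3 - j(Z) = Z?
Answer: -246/329915 ≈ -0.00074565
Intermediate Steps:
j(Z) = 3 - Z
u(A, a) = -8*A (u(A, a) = (4*A)*(-2) = -8*A)
1/(u(168, 150) + j(-29/(-246))) = 1/(-8*168 + (3 - (-29)/(-246))) = 1/(-1344 + (3 - (-29)*(-1)/246)) = 1/(-1344 + (3 - 1*29/246)) = 1/(-1344 + (3 - 29/246)) = 1/(-1344 + 709/246) = 1/(-329915/246) = -246/329915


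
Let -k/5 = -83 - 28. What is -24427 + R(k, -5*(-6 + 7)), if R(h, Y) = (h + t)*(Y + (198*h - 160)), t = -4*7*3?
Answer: 51656048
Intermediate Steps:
k = 555 (k = -5*(-83 - 28) = -5*(-111) = 555)
t = -84 (t = -28*3 = -84)
R(h, Y) = (-84 + h)*(-160 + Y + 198*h) (R(h, Y) = (h - 84)*(Y + (198*h - 160)) = (-84 + h)*(Y + (-160 + 198*h)) = (-84 + h)*(-160 + Y + 198*h))
-24427 + R(k, -5*(-6 + 7)) = -24427 + (13440 - 16792*555 - (-420)*(-6 + 7) + 198*555² - 5*(-6 + 7)*555) = -24427 + (13440 - 9319560 - (-420) + 198*308025 - 5*1*555) = -24427 + (13440 - 9319560 - 84*(-5) + 60988950 - 5*555) = -24427 + (13440 - 9319560 + 420 + 60988950 - 2775) = -24427 + 51680475 = 51656048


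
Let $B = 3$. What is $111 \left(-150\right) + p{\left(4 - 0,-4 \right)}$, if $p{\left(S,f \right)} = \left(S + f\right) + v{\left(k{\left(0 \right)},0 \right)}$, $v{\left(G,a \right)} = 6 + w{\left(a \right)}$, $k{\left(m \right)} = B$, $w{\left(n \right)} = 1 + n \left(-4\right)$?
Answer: $-16643$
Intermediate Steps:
$w{\left(n \right)} = 1 - 4 n$
$k{\left(m \right)} = 3$
$v{\left(G,a \right)} = 7 - 4 a$ ($v{\left(G,a \right)} = 6 - \left(-1 + 4 a\right) = 7 - 4 a$)
$p{\left(S,f \right)} = 7 + S + f$ ($p{\left(S,f \right)} = \left(S + f\right) + \left(7 - 0\right) = \left(S + f\right) + \left(7 + 0\right) = \left(S + f\right) + 7 = 7 + S + f$)
$111 \left(-150\right) + p{\left(4 - 0,-4 \right)} = 111 \left(-150\right) + \left(7 + \left(4 - 0\right) - 4\right) = -16650 + \left(7 + \left(4 + 0\right) - 4\right) = -16650 + \left(7 + 4 - 4\right) = -16650 + 7 = -16643$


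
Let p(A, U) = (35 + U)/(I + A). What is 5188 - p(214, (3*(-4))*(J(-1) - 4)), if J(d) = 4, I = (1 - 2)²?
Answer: 223077/43 ≈ 5187.8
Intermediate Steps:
I = 1 (I = (-1)² = 1)
p(A, U) = (35 + U)/(1 + A)
5188 - p(214, (3*(-4))*(J(-1) - 4)) = 5188 - (35 + (3*(-4))*(4 - 4))/(1 + 214) = 5188 - (35 - 12*0)/215 = 5188 - (35 + 0)/215 = 5188 - 35/215 = 5188 - 1*7/43 = 5188 - 7/43 = 223077/43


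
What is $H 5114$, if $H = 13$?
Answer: $66482$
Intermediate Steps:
$H 5114 = 13 \cdot 5114 = 66482$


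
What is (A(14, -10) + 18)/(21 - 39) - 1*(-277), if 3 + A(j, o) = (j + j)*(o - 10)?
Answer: 5531/18 ≈ 307.28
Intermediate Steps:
A(j, o) = -3 + 2*j*(-10 + o) (A(j, o) = -3 + (j + j)*(o - 10) = -3 + (2*j)*(-10 + o) = -3 + 2*j*(-10 + o))
(A(14, -10) + 18)/(21 - 39) - 1*(-277) = ((-3 - 20*14 + 2*14*(-10)) + 18)/(21 - 39) - 1*(-277) = ((-3 - 280 - 280) + 18)/(-18) + 277 = (-563 + 18)*(-1/18) + 277 = -545*(-1/18) + 277 = 545/18 + 277 = 5531/18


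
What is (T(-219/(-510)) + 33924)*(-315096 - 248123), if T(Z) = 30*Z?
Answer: -324936248013/17 ≈ -1.9114e+10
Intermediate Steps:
(T(-219/(-510)) + 33924)*(-315096 - 248123) = (30*(-219/(-510)) + 33924)*(-315096 - 248123) = (30*(-219*(-1/510)) + 33924)*(-563219) = (30*(73/170) + 33924)*(-563219) = (219/17 + 33924)*(-563219) = (576927/17)*(-563219) = -324936248013/17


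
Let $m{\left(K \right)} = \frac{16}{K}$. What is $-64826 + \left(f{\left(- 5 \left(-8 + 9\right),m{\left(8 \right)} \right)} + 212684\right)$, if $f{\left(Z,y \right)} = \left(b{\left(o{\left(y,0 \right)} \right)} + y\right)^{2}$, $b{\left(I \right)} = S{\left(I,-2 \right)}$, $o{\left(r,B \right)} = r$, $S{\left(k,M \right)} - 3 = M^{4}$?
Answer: $148299$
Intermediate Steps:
$S{\left(k,M \right)} = 3 + M^{4}$
$b{\left(I \right)} = 19$ ($b{\left(I \right)} = 3 + \left(-2\right)^{4} = 3 + 16 = 19$)
$f{\left(Z,y \right)} = \left(19 + y\right)^{2}$
$-64826 + \left(f{\left(- 5 \left(-8 + 9\right),m{\left(8 \right)} \right)} + 212684\right) = -64826 + \left(\left(19 + \frac{16}{8}\right)^{2} + 212684\right) = -64826 + \left(\left(19 + 16 \cdot \frac{1}{8}\right)^{2} + 212684\right) = -64826 + \left(\left(19 + 2\right)^{2} + 212684\right) = -64826 + \left(21^{2} + 212684\right) = -64826 + \left(441 + 212684\right) = -64826 + 213125 = 148299$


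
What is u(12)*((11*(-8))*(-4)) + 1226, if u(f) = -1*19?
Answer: -5462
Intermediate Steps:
u(f) = -19
u(12)*((11*(-8))*(-4)) + 1226 = -19*11*(-8)*(-4) + 1226 = -(-1672)*(-4) + 1226 = -19*352 + 1226 = -6688 + 1226 = -5462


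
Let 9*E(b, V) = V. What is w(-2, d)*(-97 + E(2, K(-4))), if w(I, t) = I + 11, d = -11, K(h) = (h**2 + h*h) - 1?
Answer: -842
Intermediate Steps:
K(h) = -1 + 2*h**2 (K(h) = (h**2 + h**2) - 1 = 2*h**2 - 1 = -1 + 2*h**2)
E(b, V) = V/9
w(I, t) = 11 + I
w(-2, d)*(-97 + E(2, K(-4))) = (11 - 2)*(-97 + (-1 + 2*(-4)**2)/9) = 9*(-97 + (-1 + 2*16)/9) = 9*(-97 + (-1 + 32)/9) = 9*(-97 + (1/9)*31) = 9*(-97 + 31/9) = 9*(-842/9) = -842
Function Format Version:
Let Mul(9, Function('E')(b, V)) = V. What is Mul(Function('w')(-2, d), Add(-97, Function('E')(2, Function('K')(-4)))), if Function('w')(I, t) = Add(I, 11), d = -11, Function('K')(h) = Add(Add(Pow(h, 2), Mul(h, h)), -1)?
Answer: -842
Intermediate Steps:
Function('K')(h) = Add(-1, Mul(2, Pow(h, 2))) (Function('K')(h) = Add(Add(Pow(h, 2), Pow(h, 2)), -1) = Add(Mul(2, Pow(h, 2)), -1) = Add(-1, Mul(2, Pow(h, 2))))
Function('E')(b, V) = Mul(Rational(1, 9), V)
Function('w')(I, t) = Add(11, I)
Mul(Function('w')(-2, d), Add(-97, Function('E')(2, Function('K')(-4)))) = Mul(Add(11, -2), Add(-97, Mul(Rational(1, 9), Add(-1, Mul(2, Pow(-4, 2)))))) = Mul(9, Add(-97, Mul(Rational(1, 9), Add(-1, Mul(2, 16))))) = Mul(9, Add(-97, Mul(Rational(1, 9), Add(-1, 32)))) = Mul(9, Add(-97, Mul(Rational(1, 9), 31))) = Mul(9, Add(-97, Rational(31, 9))) = Mul(9, Rational(-842, 9)) = -842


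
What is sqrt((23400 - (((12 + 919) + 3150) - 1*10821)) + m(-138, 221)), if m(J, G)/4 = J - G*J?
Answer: 2*sqrt(37895) ≈ 389.33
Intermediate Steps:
m(J, G) = 4*J - 4*G*J (m(J, G) = 4*(J - G*J) = 4*J - 4*G*J)
sqrt((23400 - (((12 + 919) + 3150) - 1*10821)) + m(-138, 221)) = sqrt((23400 - (((12 + 919) + 3150) - 1*10821)) + 4*(-138)*(1 - 1*221)) = sqrt((23400 - ((931 + 3150) - 10821)) + 4*(-138)*(1 - 221)) = sqrt((23400 - (4081 - 10821)) + 4*(-138)*(-220)) = sqrt((23400 - 1*(-6740)) + 121440) = sqrt((23400 + 6740) + 121440) = sqrt(30140 + 121440) = sqrt(151580) = 2*sqrt(37895)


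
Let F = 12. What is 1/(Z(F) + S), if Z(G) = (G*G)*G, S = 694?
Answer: 1/2422 ≈ 0.00041288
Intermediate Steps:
Z(G) = G³ (Z(G) = G²*G = G³)
1/(Z(F) + S) = 1/(12³ + 694) = 1/(1728 + 694) = 1/2422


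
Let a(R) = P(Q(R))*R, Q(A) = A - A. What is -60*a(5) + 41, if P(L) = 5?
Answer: -1459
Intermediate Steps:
Q(A) = 0
a(R) = 5*R
-60*a(5) + 41 = -300*5 + 41 = -60*25 + 41 = -1500 + 41 = -1459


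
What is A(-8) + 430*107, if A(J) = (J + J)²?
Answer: 46266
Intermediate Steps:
A(J) = 4*J² (A(J) = (2*J)² = 4*J²)
A(-8) + 430*107 = 4*(-8)² + 430*107 = 4*64 + 46010 = 256 + 46010 = 46266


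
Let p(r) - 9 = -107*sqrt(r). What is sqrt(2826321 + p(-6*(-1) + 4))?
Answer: sqrt(2826330 - 107*sqrt(10)) ≈ 1681.1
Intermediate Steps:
p(r) = 9 - 107*sqrt(r)
sqrt(2826321 + p(-6*(-1) + 4)) = sqrt(2826321 + (9 - 107*sqrt(-6*(-1) + 4))) = sqrt(2826321 + (9 - 107*sqrt(6 + 4))) = sqrt(2826321 + (9 - 107*sqrt(10))) = sqrt(2826330 - 107*sqrt(10))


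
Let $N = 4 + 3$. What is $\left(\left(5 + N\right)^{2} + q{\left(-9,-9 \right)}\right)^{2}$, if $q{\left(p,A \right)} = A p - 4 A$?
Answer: $68121$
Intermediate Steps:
$N = 7$
$q{\left(p,A \right)} = - 4 A + A p$
$\left(\left(5 + N\right)^{2} + q{\left(-9,-9 \right)}\right)^{2} = \left(\left(5 + 7\right)^{2} - 9 \left(-4 - 9\right)\right)^{2} = \left(12^{2} - -117\right)^{2} = \left(144 + 117\right)^{2} = 261^{2} = 68121$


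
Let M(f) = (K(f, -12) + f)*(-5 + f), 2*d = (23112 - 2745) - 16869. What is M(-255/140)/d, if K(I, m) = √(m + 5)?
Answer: 3247/457072 - 191*I*√7/48972 ≈ 0.0071039 - 0.010319*I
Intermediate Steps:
K(I, m) = √(5 + m)
d = 1749 (d = ((23112 - 2745) - 16869)/2 = (20367 - 16869)/2 = (½)*3498 = 1749)
M(f) = (-5 + f)*(f + I*√7) (M(f) = (√(5 - 12) + f)*(-5 + f) = (√(-7) + f)*(-5 + f) = (I*√7 + f)*(-5 + f) = (f + I*√7)*(-5 + f) = (-5 + f)*(f + I*√7))
M(-255/140)/d = ((-255/140)² - (-1275)/140 - 5*I*√7 + I*(-255/140)*√7)/1749 = ((-255*1/140)² - (-1275)/140 - 5*I*√7 + I*(-255*1/140)*√7)*(1/1749) = ((-51/28)² - 5*(-51/28) - 5*I*√7 + I*(-51/28)*√7)*(1/1749) = (2601/784 + 255/28 - 5*I*√7 - 51*I*√7/28)*(1/1749) = (9741/784 - 191*I*√7/28)*(1/1749) = 3247/457072 - 191*I*√7/48972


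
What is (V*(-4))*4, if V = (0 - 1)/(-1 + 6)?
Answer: 16/5 ≈ 3.2000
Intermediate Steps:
V = -1/5 ≈ -0.20000
(V*(-4))*4 = -1/5*(-4)*4 = (4/5)*4 = 16/5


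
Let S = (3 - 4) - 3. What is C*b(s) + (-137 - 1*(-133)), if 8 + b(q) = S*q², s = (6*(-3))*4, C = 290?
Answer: -6015764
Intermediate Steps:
s = -72 (s = -18*4 = -72)
S = -4 (S = -1 - 3 = -4)
b(q) = -8 - 4*q²
C*b(s) + (-137 - 1*(-133)) = 290*(-8 - 4*(-72)²) + (-137 - 1*(-133)) = 290*(-8 - 4*5184) + (-137 + 133) = 290*(-8 - 20736) - 4 = 290*(-20744) - 4 = -6015760 - 4 = -6015764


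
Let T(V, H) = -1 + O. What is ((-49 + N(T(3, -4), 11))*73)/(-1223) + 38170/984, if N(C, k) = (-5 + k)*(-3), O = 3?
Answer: 25747327/601716 ≈ 42.790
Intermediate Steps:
T(V, H) = 2 (T(V, H) = -1 + 3 = 2)
N(C, k) = 15 - 3*k
((-49 + N(T(3, -4), 11))*73)/(-1223) + 38170/984 = ((-49 + (15 - 3*11))*73)/(-1223) + 38170/984 = ((-49 + (15 - 33))*73)*(-1/1223) + 38170*(1/984) = ((-49 - 18)*73)*(-1/1223) + 19085/492 = -67*73*(-1/1223) + 19085/492 = -4891*(-1/1223) + 19085/492 = 4891/1223 + 19085/492 = 25747327/601716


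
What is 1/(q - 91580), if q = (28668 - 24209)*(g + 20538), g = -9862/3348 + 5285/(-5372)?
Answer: 4496364/411281698398919 ≈ 1.0933e-8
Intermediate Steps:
g = -17668211/4496364 (g = -9862*1/3348 + 5285*(-1/5372) = -4931/1674 - 5285/5372 = -17668211/4496364 ≈ -3.9294)
q = 411693475414039/4496364 (q = (28668 - 24209)*(-17668211/4496364 + 20538) = 4459*(92328655621/4496364) = 411693475414039/4496364 ≈ 9.1561e+7)
1/(q - 91580) = 1/(411693475414039/4496364 - 91580) = 1/(411281698398919/4496364) = 4496364/411281698398919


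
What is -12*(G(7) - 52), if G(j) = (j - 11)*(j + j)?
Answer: 1296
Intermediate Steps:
G(j) = 2*j*(-11 + j) (G(j) = (-11 + j)*(2*j) = 2*j*(-11 + j))
-12*(G(7) - 52) = -12*(2*7*(-11 + 7) - 52) = -12*(2*7*(-4) - 52) = -12*(-56 - 52) = -12*(-108) = 1296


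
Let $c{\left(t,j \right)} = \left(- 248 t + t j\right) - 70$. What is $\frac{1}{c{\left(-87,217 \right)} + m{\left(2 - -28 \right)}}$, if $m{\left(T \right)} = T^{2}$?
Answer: $\frac{1}{3527} \approx 0.00028353$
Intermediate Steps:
$c{\left(t,j \right)} = -70 - 248 t + j t$ ($c{\left(t,j \right)} = \left(- 248 t + j t\right) - 70 = -70 - 248 t + j t$)
$\frac{1}{c{\left(-87,217 \right)} + m{\left(2 - -28 \right)}} = \frac{1}{\left(-70 - -21576 + 217 \left(-87\right)\right) + \left(2 - -28\right)^{2}} = \frac{1}{\left(-70 + 21576 - 18879\right) + \left(2 + 28\right)^{2}} = \frac{1}{2627 + 30^{2}} = \frac{1}{2627 + 900} = \frac{1}{3527}$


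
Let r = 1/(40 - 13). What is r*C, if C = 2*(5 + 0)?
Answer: 10/27 ≈ 0.37037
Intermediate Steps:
r = 1/27 ≈ 0.037037
C = 10 (C = 2*5 = 10)
r*C = (1/27)*10 = 10/27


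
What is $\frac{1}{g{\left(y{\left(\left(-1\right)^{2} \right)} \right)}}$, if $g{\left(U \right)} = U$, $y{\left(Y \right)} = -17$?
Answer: $- \frac{1}{17} \approx -0.058824$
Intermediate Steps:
$\frac{1}{g{\left(y{\left(\left(-1\right)^{2} \right)} \right)}} = \frac{1}{-17} = - \frac{1}{17}$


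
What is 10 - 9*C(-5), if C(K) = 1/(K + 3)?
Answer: 29/2 ≈ 14.500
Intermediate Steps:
C(K) = 1/(3 + K)
10 - 9*C(-5) = 10 - 9/(3 - 5) = 10 - 9/(-2) = 10 - 9*(-½) = 10 + 9/2 = 29/2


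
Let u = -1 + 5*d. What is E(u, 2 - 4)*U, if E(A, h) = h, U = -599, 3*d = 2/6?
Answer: 1198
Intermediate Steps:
d = ⅑ (d = (2/6)/3 = (2*(⅙))/3 = (⅓)*(⅓) = ⅑ ≈ 0.11111)
u = -4/9 (u = -1 + 5*(⅑) = -1 + 5/9 = -4/9 ≈ -0.44444)
E(u, 2 - 4)*U = (2 - 4)*(-599) = -2*(-599) = 1198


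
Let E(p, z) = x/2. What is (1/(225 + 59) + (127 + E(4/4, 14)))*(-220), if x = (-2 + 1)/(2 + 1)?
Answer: -5943575/213 ≈ -27904.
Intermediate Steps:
x = -⅓ (x = -1/3 = -1*⅓ = -⅓ ≈ -0.33333)
E(p, z) = -⅙ (E(p, z) = -⅓/2 = -⅓*½ = -⅙)
(1/(225 + 59) + (127 + E(4/4, 14)))*(-220) = (1/(225 + 59) + (127 - ⅙))*(-220) = (1/284 + 761/6)*(-220) = (108065/852)*(-220) = -5943575/213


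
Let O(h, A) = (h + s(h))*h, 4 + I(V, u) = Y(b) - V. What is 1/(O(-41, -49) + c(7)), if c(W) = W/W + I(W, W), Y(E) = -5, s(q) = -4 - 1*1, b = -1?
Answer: 1/1871 ≈ 0.00053447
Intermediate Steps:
s(q) = -5 (s(q) = -4 - 1 = -5)
I(V, u) = -9 - V (I(V, u) = -4 + (-5 - V) = -9 - V)
c(W) = -8 - W (c(W) = W/W + (-9 - W) = 1 + (-9 - W) = -8 - W)
O(h, A) = h*(-5 + h) (O(h, A) = (h - 5)*h = (-5 + h)*h = h*(-5 + h))
1/(O(-41, -49) + c(7)) = 1/(-41*(-5 - 41) + (-8 - 1*7)) = 1/(-41*(-46) + (-8 - 7)) = 1/(1886 - 15) = 1/1871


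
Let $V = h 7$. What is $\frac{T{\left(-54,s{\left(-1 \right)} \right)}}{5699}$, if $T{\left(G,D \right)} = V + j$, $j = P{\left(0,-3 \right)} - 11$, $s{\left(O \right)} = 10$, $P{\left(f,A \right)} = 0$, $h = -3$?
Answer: $- \frac{32}{5699} \approx -0.005615$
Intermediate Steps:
$V = -21$ ($V = \left(-3\right) 7 = -21$)
$j = -11$ ($j = 0 - 11 = -11$)
$T{\left(G,D \right)} = -32$ ($T{\left(G,D \right)} = -21 - 11 = -32$)
$\frac{T{\left(-54,s{\left(-1 \right)} \right)}}{5699} = - \frac{32}{5699}$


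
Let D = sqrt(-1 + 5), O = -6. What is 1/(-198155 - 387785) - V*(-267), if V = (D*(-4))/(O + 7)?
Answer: -1251567841/585940 ≈ -2136.0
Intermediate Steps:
D = 2 (D = sqrt(4) = 2)
V = -8 (V = (2*(-4))/(-6 + 7) = -8/1 = -8*1 = -8)
1/(-198155 - 387785) - V*(-267) = 1/(-198155 - 387785) - (-8)*(-267) = 1/(-585940) - 1*2136 = -1/585940 - 2136 = -1251567841/585940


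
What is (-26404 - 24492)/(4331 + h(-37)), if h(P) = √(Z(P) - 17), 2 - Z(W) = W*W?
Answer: -220430576/18758945 + 101792*I*√346/18758945 ≈ -11.751 + 0.10094*I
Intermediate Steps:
Z(W) = 2 - W² (Z(W) = 2 - W*W = 2 - W²)
h(P) = √(-15 - P²) (h(P) = √((2 - P²) - 17) = √(-15 - P²))
(-26404 - 24492)/(4331 + h(-37)) = (-26404 - 24492)/(4331 + √(-15 - 1*(-37)²)) = -50896/(4331 + √(-15 - 1*1369)) = -50896/(4331 + √(-15 - 1369)) = -50896/(4331 + √(-1384)) = -50896/(4331 + 2*I*√346)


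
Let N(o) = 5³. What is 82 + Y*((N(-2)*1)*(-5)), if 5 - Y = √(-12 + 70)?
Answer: -3043 + 625*√58 ≈ 1716.9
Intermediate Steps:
N(o) = 125
Y = 5 - √58 (Y = 5 - √(-12 + 70) = 5 - √58 ≈ -2.6158)
82 + Y*((N(-2)*1)*(-5)) = 82 + (5 - √58)*((125*1)*(-5)) = 82 + (5 - √58)*(125*(-5)) = 82 + (5 - √58)*(-625) = 82 + (-3125 + 625*√58) = -3043 + 625*√58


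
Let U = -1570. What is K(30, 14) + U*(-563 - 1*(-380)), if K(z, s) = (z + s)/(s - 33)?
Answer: 5458846/19 ≈ 2.8731e+5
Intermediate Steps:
K(z, s) = (s + z)/(-33 + s)
K(30, 14) + U*(-563 - 1*(-380)) = (14 + 30)/(-33 + 14) - 1570*(-563 - 1*(-380)) = 44/(-19) - 1570*(-563 + 380) = -1/19*44 - 1570*(-183) = -44/19 + 287310 = 5458846/19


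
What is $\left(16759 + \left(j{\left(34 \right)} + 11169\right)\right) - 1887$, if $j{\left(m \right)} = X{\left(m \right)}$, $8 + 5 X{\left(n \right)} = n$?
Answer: $\frac{130231}{5} \approx 26046.0$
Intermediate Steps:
$X{\left(n \right)} = - \frac{8}{5} + \frac{n}{5}$
$j{\left(m \right)} = - \frac{8}{5} + \frac{m}{5}$
$\left(16759 + \left(j{\left(34 \right)} + 11169\right)\right) - 1887 = \left(16759 + \left(\left(- \frac{8}{5} + \frac{1}{5} \cdot 34\right) + 11169\right)\right) - 1887 = \left(16759 + \left(\left(- \frac{8}{5} + \frac{34}{5}\right) + 11169\right)\right) - 1887 = \left(16759 + \left(\frac{26}{5} + 11169\right)\right) - 1887 = \left(16759 + \frac{55871}{5}\right) - 1887 = \frac{139666}{5} - 1887 = \frac{130231}{5}$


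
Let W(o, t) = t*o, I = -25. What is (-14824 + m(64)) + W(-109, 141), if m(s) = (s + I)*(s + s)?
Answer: -25201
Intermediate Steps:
W(o, t) = o*t
m(s) = 2*s*(-25 + s) (m(s) = (s - 25)*(s + s) = (-25 + s)*(2*s) = 2*s*(-25 + s))
(-14824 + m(64)) + W(-109, 141) = (-14824 + 2*64*(-25 + 64)) - 109*141 = (-14824 + 2*64*39) - 15369 = (-14824 + 4992) - 15369 = -9832 - 15369 = -25201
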